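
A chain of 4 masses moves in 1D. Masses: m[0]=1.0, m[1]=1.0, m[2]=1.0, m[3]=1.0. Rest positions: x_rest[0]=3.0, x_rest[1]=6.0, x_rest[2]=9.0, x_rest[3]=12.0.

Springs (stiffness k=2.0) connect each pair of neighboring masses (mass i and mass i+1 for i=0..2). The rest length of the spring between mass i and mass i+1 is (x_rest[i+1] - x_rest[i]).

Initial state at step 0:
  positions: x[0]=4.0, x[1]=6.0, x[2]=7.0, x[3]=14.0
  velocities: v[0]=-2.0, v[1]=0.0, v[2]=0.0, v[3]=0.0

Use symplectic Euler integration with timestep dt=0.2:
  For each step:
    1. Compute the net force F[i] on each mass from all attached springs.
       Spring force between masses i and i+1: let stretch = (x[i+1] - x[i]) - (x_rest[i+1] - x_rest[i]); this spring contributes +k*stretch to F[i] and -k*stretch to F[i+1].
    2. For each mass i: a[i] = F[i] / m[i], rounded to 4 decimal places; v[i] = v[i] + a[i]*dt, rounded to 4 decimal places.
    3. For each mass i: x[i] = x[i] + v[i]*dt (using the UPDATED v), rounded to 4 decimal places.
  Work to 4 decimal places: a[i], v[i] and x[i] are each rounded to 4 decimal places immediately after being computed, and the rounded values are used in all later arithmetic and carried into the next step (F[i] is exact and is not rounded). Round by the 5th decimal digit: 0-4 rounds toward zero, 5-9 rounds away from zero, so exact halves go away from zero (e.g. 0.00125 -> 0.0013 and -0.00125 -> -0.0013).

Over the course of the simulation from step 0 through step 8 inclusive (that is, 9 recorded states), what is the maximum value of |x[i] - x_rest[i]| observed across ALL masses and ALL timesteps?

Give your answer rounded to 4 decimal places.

Answer: 2.3709

Derivation:
Step 0: x=[4.0000 6.0000 7.0000 14.0000] v=[-2.0000 0.0000 0.0000 0.0000]
Step 1: x=[3.5200 5.9200 7.4800 13.6800] v=[-2.4000 -0.4000 2.4000 -1.6000]
Step 2: x=[2.9920 5.7728 8.3312 13.1040] v=[-2.6400 -0.7360 4.2560 -2.8800]
Step 3: x=[2.4465 5.6078 9.3596 12.3862] v=[-2.7277 -0.8250 5.1418 -3.5891]
Step 4: x=[1.9139 5.4900 10.3299 11.6663] v=[-2.6632 -0.5888 4.8517 -3.5997]
Step 5: x=[1.4273 5.4733 11.0200 11.0794] v=[-2.4328 -0.0833 3.4503 -2.9343]
Step 6: x=[1.0244 5.5767 11.2711 10.7278] v=[-2.0144 0.5170 1.2554 -1.7581]
Step 7: x=[0.7457 5.7715 11.0232 10.6596] v=[-1.3935 0.9738 -1.2397 -0.3408]
Step 8: x=[0.6291 5.9843 10.3260 10.8605] v=[-0.5832 1.0642 -3.4858 1.0046]
Max displacement = 2.3709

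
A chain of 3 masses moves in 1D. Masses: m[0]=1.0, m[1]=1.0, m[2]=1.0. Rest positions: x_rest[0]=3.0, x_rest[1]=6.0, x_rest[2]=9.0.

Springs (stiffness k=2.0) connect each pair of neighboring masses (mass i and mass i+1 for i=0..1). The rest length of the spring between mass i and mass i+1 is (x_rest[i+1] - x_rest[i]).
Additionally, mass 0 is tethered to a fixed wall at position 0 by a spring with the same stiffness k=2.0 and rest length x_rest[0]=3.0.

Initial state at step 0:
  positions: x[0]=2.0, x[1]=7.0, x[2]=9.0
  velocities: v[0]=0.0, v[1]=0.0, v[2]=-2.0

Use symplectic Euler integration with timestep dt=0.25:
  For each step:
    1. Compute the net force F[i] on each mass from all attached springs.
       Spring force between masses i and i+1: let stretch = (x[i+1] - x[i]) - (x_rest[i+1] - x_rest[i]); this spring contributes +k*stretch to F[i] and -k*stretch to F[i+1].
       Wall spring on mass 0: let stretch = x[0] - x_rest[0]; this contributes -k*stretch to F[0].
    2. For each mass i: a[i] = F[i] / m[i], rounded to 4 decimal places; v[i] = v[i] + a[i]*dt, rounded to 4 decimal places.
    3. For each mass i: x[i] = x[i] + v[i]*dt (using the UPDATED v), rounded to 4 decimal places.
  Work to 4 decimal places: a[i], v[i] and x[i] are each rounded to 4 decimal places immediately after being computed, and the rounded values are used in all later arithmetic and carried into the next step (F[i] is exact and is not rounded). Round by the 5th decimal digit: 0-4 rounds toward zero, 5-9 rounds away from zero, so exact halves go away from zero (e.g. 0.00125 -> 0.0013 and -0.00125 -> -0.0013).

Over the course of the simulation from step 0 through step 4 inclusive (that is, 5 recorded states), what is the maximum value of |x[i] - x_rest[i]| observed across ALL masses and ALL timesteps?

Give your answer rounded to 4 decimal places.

Answer: 1.3242

Derivation:
Step 0: x=[2.0000 7.0000 9.0000] v=[0.0000 0.0000 -2.0000]
Step 1: x=[2.3750 6.6250 8.6250] v=[1.5000 -1.5000 -1.5000]
Step 2: x=[2.9844 5.9688 8.3750] v=[2.4375 -2.6250 -1.0000]
Step 3: x=[3.5938 5.2403 8.1992] v=[2.4375 -2.9141 -0.7031]
Step 4: x=[3.9598 4.6758 8.0286] v=[1.4639 -2.2579 -0.6826]
Max displacement = 1.3242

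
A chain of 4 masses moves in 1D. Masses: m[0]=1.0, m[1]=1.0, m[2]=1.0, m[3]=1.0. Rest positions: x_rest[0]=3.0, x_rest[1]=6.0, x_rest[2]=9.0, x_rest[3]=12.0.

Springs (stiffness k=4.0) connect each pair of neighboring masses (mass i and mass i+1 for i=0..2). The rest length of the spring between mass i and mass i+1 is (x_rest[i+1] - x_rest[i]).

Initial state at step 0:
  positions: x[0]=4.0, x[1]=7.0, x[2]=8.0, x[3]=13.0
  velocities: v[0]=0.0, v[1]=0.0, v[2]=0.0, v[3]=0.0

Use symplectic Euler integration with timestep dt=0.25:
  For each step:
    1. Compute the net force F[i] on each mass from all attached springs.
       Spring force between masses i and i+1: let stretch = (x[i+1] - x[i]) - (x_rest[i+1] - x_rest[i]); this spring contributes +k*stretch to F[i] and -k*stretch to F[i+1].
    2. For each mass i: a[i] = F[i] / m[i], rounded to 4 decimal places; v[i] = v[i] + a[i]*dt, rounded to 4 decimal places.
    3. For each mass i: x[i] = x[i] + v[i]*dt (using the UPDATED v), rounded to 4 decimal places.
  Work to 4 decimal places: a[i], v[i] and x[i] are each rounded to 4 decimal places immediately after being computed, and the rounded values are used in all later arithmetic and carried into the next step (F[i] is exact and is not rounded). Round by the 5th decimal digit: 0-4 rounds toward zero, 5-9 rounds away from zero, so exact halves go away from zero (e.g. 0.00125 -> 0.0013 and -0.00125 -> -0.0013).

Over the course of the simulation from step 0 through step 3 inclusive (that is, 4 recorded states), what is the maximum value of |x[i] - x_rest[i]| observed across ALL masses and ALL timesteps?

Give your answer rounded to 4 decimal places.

Step 0: x=[4.0000 7.0000 8.0000 13.0000] v=[0.0000 0.0000 0.0000 0.0000]
Step 1: x=[4.0000 6.5000 9.0000 12.5000] v=[0.0000 -2.0000 4.0000 -2.0000]
Step 2: x=[3.8750 6.0000 10.2500 11.8750] v=[-0.5000 -2.0000 5.0000 -2.5000]
Step 3: x=[3.5313 6.0313 10.8438 11.5938] v=[-1.3750 0.1250 2.3750 -1.1250]
Max displacement = 1.8438

Answer: 1.8438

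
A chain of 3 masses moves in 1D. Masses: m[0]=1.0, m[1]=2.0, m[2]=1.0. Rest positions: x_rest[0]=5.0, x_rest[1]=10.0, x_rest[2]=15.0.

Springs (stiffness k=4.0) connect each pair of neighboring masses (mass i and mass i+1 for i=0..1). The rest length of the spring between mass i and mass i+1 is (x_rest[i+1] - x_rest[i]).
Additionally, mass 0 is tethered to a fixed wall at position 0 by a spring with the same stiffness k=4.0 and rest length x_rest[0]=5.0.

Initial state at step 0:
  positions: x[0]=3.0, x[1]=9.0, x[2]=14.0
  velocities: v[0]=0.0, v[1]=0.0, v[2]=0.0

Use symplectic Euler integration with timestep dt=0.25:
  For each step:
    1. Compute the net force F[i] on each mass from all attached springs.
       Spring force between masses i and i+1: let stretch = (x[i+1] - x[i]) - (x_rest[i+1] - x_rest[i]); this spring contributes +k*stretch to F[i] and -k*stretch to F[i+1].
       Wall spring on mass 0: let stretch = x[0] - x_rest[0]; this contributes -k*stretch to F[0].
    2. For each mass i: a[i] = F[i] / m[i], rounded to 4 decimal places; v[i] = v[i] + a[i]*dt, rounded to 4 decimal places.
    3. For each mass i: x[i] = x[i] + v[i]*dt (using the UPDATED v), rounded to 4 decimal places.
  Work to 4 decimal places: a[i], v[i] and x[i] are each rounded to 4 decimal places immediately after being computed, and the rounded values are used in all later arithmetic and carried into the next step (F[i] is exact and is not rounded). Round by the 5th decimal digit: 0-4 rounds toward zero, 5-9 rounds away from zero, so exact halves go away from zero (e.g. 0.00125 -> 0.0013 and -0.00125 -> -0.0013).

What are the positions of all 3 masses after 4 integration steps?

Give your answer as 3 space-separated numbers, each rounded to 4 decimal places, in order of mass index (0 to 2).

Step 0: x=[3.0000 9.0000 14.0000] v=[0.0000 0.0000 0.0000]
Step 1: x=[3.7500 8.8750 14.0000] v=[3.0000 -0.5000 0.0000]
Step 2: x=[4.8438 8.7500 13.9688] v=[4.3750 -0.5000 -0.1250]
Step 3: x=[5.7032 8.7891 13.8829] v=[3.4374 0.1563 -0.3438]
Step 4: x=[5.9082 9.0792 13.7735] v=[0.8201 1.1603 -0.4376]

Answer: 5.9082 9.0792 13.7735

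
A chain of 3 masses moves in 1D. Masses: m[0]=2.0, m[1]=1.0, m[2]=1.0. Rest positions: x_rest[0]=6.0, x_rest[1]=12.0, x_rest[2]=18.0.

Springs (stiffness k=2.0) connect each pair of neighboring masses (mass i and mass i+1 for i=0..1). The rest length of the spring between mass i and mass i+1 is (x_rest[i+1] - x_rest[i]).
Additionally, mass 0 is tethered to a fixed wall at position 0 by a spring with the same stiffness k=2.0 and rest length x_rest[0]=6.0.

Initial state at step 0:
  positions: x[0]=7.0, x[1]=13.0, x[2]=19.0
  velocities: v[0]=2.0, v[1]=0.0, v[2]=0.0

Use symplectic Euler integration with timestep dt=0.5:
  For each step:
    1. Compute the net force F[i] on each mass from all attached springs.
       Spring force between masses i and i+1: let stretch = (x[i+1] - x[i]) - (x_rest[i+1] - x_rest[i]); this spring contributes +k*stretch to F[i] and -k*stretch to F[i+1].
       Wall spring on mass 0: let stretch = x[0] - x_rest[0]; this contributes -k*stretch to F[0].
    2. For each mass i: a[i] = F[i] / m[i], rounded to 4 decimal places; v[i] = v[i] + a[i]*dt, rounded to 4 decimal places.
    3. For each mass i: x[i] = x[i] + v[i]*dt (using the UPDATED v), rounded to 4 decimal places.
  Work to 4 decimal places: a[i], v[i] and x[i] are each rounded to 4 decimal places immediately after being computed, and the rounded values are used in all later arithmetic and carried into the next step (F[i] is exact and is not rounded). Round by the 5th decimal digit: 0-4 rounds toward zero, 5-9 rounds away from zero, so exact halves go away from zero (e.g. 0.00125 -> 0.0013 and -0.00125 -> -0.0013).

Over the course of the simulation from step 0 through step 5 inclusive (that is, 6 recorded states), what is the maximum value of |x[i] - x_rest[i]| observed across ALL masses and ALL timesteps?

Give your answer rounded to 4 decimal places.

Answer: 2.2110

Derivation:
Step 0: x=[7.0000 13.0000 19.0000] v=[2.0000 0.0000 0.0000]
Step 1: x=[7.7500 13.0000 19.0000] v=[1.5000 0.0000 0.0000]
Step 2: x=[7.8750 13.3750 19.0000] v=[0.2500 0.7500 0.0000]
Step 3: x=[7.4063 13.8125 19.1875] v=[-0.9375 0.8750 0.3750]
Step 4: x=[6.6875 13.7344 19.6875] v=[-1.4376 -0.1562 1.0000]
Step 5: x=[6.0586 13.1094 20.2110] v=[-1.2579 -1.2500 1.0469]
Max displacement = 2.2110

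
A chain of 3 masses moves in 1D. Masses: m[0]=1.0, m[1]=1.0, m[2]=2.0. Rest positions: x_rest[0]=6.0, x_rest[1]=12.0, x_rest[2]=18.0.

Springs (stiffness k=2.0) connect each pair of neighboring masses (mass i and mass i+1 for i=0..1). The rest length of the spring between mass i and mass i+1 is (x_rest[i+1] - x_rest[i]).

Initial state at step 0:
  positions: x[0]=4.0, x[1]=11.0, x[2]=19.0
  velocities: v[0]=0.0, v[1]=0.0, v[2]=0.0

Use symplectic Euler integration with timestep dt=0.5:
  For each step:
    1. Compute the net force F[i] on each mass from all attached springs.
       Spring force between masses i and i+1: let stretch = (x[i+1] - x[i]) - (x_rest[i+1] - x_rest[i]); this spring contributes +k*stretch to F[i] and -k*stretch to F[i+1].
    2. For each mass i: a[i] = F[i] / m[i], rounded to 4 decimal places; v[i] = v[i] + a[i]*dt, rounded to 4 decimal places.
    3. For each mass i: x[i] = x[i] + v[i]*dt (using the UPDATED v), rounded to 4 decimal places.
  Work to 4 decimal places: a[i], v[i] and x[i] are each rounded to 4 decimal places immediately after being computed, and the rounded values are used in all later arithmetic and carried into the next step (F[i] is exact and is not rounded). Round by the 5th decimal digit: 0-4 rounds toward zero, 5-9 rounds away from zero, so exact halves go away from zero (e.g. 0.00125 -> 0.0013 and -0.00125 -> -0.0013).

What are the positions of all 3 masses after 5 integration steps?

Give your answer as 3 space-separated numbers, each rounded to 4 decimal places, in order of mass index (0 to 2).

Answer: 7.7969 12.0703 16.5664

Derivation:
Step 0: x=[4.0000 11.0000 19.0000] v=[0.0000 0.0000 0.0000]
Step 1: x=[4.5000 11.5000 18.5000] v=[1.0000 1.0000 -1.0000]
Step 2: x=[5.5000 12.0000 17.7500] v=[2.0000 1.0000 -1.5000]
Step 3: x=[6.7500 12.1250 17.0625] v=[2.5000 0.2500 -1.3750]
Step 4: x=[7.6875 12.0313 16.6406] v=[1.8750 -0.1875 -0.8438]
Step 5: x=[7.7969 12.0703 16.5664] v=[0.2188 0.0780 -0.1485]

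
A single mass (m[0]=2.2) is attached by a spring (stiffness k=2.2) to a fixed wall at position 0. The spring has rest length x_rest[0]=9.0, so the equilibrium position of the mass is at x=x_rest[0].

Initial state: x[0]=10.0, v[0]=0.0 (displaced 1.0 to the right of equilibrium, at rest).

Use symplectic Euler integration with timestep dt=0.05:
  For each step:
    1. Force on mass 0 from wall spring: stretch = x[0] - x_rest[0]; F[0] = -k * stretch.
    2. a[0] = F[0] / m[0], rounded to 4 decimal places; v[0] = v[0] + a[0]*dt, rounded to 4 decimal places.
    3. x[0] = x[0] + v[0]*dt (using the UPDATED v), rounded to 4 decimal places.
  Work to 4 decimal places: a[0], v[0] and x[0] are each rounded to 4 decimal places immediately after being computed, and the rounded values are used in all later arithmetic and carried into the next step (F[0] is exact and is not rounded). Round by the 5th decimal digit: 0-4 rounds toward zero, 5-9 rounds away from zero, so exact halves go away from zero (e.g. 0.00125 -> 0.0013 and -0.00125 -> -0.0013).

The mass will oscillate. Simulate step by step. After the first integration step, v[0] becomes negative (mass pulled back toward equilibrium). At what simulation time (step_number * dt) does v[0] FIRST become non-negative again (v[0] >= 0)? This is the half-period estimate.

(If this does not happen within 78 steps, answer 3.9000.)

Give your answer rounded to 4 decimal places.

Answer: 3.1500

Derivation:
Step 0: x=[10.0000] v=[0.0000]
Step 1: x=[9.9975] v=[-0.0500]
Step 2: x=[9.9925] v=[-0.0999]
Step 3: x=[9.9850] v=[-0.1495]
Step 4: x=[9.9751] v=[-0.1988]
Step 5: x=[9.9627] v=[-0.2476]
Step 6: x=[9.9479] v=[-0.2957]
Step 7: x=[9.9307] v=[-0.3431]
Step 8: x=[9.9112] v=[-0.3896]
Step 9: x=[9.8894] v=[-0.4352]
Step 10: x=[9.8654] v=[-0.4797]
Step 11: x=[9.8393] v=[-0.5230]
Step 12: x=[9.8111] v=[-0.5650]
Step 13: x=[9.7808] v=[-0.6056]
Step 14: x=[9.7486] v=[-0.6446]
Step 15: x=[9.7145] v=[-0.6820]
Step 16: x=[9.6786] v=[-0.7177]
Step 17: x=[9.6410] v=[-0.7516]
Step 18: x=[9.6018] v=[-0.7837]
Step 19: x=[9.5611] v=[-0.8138]
Step 20: x=[9.5190] v=[-0.8419]
Step 21: x=[9.4756] v=[-0.8679]
Step 22: x=[9.4310] v=[-0.8917]
Step 23: x=[9.3853] v=[-0.9133]
Step 24: x=[9.3387] v=[-0.9326]
Step 25: x=[9.2912] v=[-0.9495]
Step 26: x=[9.2430] v=[-0.9641]
Step 27: x=[9.1942] v=[-0.9763]
Step 28: x=[9.1449] v=[-0.9860]
Step 29: x=[9.0952] v=[-0.9932]
Step 30: x=[9.0453] v=[-0.9980]
Step 31: x=[8.9953] v=[-1.0003]
Step 32: x=[8.9453] v=[-1.0001]
Step 33: x=[8.8954] v=[-0.9974]
Step 34: x=[8.8458] v=[-0.9922]
Step 35: x=[8.7966] v=[-0.9845]
Step 36: x=[8.7479] v=[-0.9743]
Step 37: x=[8.6998] v=[-0.9617]
Step 38: x=[8.6525] v=[-0.9467]
Step 39: x=[8.6060] v=[-0.9293]
Step 40: x=[8.5605] v=[-0.9096]
Step 41: x=[8.5161] v=[-0.8876]
Step 42: x=[8.4729] v=[-0.8634]
Step 43: x=[8.4311] v=[-0.8370]
Step 44: x=[8.3907] v=[-0.8086]
Step 45: x=[8.3518] v=[-0.7781]
Step 46: x=[8.3145] v=[-0.7457]
Step 47: x=[8.2789] v=[-0.7114]
Step 48: x=[8.2451] v=[-0.6753]
Step 49: x=[8.2132] v=[-0.6376]
Step 50: x=[8.1833] v=[-0.5983]
Step 51: x=[8.1554] v=[-0.5575]
Step 52: x=[8.1296] v=[-0.5153]
Step 53: x=[8.1060] v=[-0.4718]
Step 54: x=[8.0846] v=[-0.4271]
Step 55: x=[8.0655] v=[-0.3813]
Step 56: x=[8.0488] v=[-0.3346]
Step 57: x=[8.0345] v=[-0.2870]
Step 58: x=[8.0226] v=[-0.2387]
Step 59: x=[8.0131] v=[-0.1898]
Step 60: x=[8.0061] v=[-0.1405]
Step 61: x=[8.0016] v=[-0.0908]
Step 62: x=[7.9996] v=[-0.0409]
Step 63: x=[8.0001] v=[0.0091]
First v>=0 after going negative at step 63, time=3.1500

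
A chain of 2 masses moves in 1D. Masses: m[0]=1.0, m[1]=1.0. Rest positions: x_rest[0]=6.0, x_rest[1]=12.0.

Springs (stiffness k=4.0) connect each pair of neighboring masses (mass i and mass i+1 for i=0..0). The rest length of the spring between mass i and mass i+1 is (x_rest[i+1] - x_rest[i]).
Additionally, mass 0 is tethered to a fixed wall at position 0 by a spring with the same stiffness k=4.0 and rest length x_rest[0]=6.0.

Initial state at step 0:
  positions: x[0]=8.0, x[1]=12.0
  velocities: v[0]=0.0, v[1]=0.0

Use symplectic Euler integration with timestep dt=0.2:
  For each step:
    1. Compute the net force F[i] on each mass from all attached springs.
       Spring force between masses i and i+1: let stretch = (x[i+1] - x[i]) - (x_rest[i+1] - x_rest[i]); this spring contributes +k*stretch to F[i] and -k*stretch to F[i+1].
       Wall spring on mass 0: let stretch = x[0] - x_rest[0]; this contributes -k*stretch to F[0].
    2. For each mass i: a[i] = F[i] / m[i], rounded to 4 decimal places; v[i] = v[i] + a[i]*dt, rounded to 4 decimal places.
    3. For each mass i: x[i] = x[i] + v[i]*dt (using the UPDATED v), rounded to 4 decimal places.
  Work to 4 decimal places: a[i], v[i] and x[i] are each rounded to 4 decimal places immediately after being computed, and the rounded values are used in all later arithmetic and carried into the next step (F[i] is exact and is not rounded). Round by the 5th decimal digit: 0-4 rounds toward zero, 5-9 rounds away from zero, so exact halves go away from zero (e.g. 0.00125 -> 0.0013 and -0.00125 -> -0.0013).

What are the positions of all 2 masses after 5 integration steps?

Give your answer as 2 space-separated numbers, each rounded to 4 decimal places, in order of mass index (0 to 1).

Step 0: x=[8.0000 12.0000] v=[0.0000 0.0000]
Step 1: x=[7.3600 12.3200] v=[-3.2000 1.6000]
Step 2: x=[6.3360 12.8064] v=[-5.1200 2.4320]
Step 3: x=[5.3335 13.2175] v=[-5.0125 2.0557]
Step 4: x=[4.7391 13.3272] v=[-2.9721 0.5485]
Step 5: x=[4.7605 13.0228] v=[0.1071 -1.5220]

Answer: 4.7605 13.0228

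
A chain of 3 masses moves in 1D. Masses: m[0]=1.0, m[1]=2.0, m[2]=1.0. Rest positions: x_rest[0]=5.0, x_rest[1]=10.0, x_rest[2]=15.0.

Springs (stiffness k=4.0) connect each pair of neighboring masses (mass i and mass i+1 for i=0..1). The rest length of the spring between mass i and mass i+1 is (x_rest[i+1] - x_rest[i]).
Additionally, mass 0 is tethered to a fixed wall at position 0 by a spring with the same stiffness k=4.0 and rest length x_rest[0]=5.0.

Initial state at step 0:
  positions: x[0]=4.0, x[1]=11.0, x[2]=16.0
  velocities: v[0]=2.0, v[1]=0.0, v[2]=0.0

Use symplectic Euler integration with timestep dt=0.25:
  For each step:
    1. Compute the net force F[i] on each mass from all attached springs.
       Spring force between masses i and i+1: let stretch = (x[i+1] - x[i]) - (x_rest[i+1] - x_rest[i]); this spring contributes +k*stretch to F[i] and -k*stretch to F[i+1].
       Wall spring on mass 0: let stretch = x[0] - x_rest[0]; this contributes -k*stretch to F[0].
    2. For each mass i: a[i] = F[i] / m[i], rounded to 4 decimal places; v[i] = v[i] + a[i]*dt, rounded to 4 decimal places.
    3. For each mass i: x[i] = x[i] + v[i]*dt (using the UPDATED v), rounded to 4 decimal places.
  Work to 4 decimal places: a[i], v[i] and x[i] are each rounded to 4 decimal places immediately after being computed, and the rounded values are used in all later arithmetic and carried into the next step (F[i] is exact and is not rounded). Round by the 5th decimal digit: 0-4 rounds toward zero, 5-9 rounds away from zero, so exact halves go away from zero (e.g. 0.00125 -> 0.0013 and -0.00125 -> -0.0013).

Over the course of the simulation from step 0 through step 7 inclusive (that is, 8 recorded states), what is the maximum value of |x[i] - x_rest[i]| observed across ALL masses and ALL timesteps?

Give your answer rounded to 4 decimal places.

Step 0: x=[4.0000 11.0000 16.0000] v=[2.0000 0.0000 0.0000]
Step 1: x=[5.2500 10.7500 16.0000] v=[5.0000 -1.0000 0.0000]
Step 2: x=[6.5625 10.4688 15.9375] v=[5.2500 -1.1250 -0.2500]
Step 3: x=[7.2110 10.3829 15.7578] v=[2.5938 -0.3438 -0.7187]
Step 4: x=[6.8497 10.5723 15.4844] v=[-1.4453 0.7577 -1.0936]
Step 5: x=[5.7066 10.9104 15.2330] v=[-4.5724 1.3525 -1.0057]
Step 6: x=[4.4378 11.1384 15.1509] v=[-5.0752 0.9119 -0.3283]
Step 7: x=[3.7347 11.0304 15.3157] v=[-2.8124 -0.4322 0.6592]
Max displacement = 2.2110

Answer: 2.2110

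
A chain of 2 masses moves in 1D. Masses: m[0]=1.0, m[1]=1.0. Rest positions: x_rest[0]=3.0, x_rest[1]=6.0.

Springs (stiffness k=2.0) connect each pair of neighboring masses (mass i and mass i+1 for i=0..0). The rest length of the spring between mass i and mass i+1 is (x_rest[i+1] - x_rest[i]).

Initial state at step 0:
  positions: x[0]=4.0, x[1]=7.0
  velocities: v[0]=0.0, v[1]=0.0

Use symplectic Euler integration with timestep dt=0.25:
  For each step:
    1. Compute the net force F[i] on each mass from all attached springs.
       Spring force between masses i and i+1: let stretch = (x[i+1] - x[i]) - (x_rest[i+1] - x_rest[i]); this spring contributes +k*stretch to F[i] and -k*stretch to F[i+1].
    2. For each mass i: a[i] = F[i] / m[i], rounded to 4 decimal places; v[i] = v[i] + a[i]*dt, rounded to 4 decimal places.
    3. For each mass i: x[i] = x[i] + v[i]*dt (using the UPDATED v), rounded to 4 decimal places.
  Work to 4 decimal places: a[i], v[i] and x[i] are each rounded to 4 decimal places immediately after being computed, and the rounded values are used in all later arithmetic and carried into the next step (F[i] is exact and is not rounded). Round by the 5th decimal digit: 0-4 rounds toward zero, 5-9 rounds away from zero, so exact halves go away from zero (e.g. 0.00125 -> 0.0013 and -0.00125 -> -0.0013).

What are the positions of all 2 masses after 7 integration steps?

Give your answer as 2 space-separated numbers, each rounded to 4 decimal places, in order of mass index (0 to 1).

Step 0: x=[4.0000 7.0000] v=[0.0000 0.0000]
Step 1: x=[4.0000 7.0000] v=[0.0000 0.0000]
Step 2: x=[4.0000 7.0000] v=[0.0000 0.0000]
Step 3: x=[4.0000 7.0000] v=[0.0000 0.0000]
Step 4: x=[4.0000 7.0000] v=[0.0000 0.0000]
Step 5: x=[4.0000 7.0000] v=[0.0000 0.0000]
Step 6: x=[4.0000 7.0000] v=[0.0000 0.0000]
Step 7: x=[4.0000 7.0000] v=[0.0000 0.0000]

Answer: 4.0000 7.0000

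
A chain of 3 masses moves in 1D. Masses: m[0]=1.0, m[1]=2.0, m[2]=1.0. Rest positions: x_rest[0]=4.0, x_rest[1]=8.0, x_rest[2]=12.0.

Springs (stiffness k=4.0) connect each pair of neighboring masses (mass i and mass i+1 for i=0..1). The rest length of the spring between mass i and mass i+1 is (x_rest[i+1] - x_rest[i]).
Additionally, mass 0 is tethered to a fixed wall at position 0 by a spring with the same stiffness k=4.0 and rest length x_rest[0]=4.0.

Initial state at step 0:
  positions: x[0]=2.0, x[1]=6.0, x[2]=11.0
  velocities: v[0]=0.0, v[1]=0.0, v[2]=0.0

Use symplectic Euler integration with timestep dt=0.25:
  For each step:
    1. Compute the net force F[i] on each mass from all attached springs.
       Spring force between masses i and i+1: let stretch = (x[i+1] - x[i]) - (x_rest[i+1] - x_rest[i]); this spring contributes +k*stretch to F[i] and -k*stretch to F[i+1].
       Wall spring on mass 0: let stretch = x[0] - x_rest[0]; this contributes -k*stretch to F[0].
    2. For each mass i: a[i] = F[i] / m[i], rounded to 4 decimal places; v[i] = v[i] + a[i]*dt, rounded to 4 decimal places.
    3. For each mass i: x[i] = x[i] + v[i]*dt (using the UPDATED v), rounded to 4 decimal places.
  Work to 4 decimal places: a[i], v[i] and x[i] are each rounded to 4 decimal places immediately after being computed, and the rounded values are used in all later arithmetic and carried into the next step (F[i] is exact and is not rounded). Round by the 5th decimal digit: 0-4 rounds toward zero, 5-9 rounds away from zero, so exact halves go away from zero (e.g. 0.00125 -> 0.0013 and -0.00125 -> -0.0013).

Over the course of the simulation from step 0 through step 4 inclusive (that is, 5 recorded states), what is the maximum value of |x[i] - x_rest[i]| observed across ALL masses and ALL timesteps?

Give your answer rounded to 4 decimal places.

Step 0: x=[2.0000 6.0000 11.0000] v=[0.0000 0.0000 0.0000]
Step 1: x=[2.5000 6.1250 10.7500] v=[2.0000 0.5000 -1.0000]
Step 2: x=[3.2813 6.3750 10.3438] v=[3.1250 1.0000 -1.6250]
Step 3: x=[4.0157 6.7344 9.9454] v=[2.9374 1.4376 -1.5938]
Step 4: x=[4.4258 7.1554 9.7442] v=[1.6404 1.6838 -0.8048]
Max displacement = 2.2558

Answer: 2.2558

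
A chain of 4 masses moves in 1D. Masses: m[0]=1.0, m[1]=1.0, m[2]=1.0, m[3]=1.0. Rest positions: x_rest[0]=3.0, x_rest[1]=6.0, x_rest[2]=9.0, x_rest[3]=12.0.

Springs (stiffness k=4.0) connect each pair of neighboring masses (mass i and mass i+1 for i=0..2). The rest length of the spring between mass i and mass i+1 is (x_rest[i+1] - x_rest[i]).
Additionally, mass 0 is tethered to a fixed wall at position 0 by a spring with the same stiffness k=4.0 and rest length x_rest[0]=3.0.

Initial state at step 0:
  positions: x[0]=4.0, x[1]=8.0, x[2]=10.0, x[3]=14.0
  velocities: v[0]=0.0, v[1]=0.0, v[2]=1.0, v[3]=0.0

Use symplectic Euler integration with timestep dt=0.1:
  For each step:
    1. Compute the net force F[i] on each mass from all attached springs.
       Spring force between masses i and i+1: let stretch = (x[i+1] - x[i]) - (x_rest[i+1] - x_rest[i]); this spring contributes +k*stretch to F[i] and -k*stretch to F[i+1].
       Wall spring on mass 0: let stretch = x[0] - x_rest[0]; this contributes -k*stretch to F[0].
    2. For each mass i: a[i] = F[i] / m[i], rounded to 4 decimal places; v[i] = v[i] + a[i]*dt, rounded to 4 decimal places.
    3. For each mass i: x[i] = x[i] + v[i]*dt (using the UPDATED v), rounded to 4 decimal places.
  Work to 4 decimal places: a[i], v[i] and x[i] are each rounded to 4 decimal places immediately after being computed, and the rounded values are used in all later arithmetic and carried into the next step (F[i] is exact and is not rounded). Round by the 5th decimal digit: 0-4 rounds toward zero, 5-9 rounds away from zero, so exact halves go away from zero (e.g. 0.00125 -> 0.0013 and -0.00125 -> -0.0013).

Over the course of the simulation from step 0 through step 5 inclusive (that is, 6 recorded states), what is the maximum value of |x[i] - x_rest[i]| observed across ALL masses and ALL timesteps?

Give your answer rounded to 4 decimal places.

Answer: 2.2066

Derivation:
Step 0: x=[4.0000 8.0000 10.0000 14.0000] v=[0.0000 0.0000 1.0000 0.0000]
Step 1: x=[4.0000 7.9200 10.1800 13.9600] v=[0.0000 -0.8000 1.8000 -0.4000]
Step 2: x=[3.9968 7.7736 10.4208 13.8888] v=[-0.0320 -1.4640 2.4080 -0.7120]
Step 3: x=[3.9848 7.5820 10.6944 13.7989] v=[-0.1200 -1.9158 2.7363 -0.8992]
Step 4: x=[3.9573 7.3710 10.9677 13.7048] v=[-0.2750 -2.1097 2.7331 -0.9410]
Step 5: x=[3.9081 7.1674 11.2066 13.6212] v=[-0.4924 -2.0365 2.3893 -0.8358]
Max displacement = 2.2066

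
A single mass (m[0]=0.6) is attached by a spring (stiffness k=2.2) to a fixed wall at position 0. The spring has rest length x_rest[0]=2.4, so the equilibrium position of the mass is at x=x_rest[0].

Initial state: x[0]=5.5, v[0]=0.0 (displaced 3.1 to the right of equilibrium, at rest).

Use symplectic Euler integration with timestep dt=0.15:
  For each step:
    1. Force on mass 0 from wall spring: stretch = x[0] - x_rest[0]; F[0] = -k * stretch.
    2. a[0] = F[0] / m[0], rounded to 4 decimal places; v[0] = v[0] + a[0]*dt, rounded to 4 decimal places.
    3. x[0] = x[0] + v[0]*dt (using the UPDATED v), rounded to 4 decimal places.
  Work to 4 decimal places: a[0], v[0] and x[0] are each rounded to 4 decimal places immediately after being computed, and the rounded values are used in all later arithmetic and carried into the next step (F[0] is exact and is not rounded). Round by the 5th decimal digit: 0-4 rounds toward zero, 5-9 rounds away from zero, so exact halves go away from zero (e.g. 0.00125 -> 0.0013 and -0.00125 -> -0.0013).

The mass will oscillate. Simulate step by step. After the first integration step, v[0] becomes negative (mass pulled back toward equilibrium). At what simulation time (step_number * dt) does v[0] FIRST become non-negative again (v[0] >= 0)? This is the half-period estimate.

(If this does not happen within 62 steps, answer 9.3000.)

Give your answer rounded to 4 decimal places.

Answer: 1.6500

Derivation:
Step 0: x=[5.5000] v=[0.0000]
Step 1: x=[5.2443] v=[-1.7050]
Step 2: x=[4.7539] v=[-3.2694]
Step 3: x=[4.0693] v=[-4.5641]
Step 4: x=[3.2470] v=[-5.4822]
Step 5: x=[2.3548] v=[-5.9481]
Step 6: x=[1.4663] v=[-5.9232]
Step 7: x=[0.6548] v=[-5.4097]
Step 8: x=[-0.0127] v=[-4.4498]
Step 9: x=[-0.4811] v=[-3.1228]
Step 10: x=[-0.7118] v=[-1.5382]
Step 11: x=[-0.6858] v=[0.1733]
First v>=0 after going negative at step 11, time=1.6500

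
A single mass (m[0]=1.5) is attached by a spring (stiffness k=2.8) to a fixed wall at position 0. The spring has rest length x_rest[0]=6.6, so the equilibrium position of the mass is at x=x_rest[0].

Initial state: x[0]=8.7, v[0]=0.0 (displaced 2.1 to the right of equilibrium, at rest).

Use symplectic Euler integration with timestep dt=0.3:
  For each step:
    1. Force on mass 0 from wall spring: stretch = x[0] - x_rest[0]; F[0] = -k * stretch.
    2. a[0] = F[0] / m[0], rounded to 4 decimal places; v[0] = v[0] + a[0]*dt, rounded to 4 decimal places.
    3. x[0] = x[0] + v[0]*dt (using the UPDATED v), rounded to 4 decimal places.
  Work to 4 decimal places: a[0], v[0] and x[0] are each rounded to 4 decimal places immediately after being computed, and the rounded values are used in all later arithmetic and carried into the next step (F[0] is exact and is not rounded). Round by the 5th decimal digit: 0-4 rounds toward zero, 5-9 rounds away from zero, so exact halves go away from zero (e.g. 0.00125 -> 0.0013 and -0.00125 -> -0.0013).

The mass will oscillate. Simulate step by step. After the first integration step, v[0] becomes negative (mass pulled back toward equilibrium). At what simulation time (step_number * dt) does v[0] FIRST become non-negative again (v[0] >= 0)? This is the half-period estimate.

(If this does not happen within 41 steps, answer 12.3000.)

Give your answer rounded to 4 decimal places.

Step 0: x=[8.7000] v=[0.0000]
Step 1: x=[8.3472] v=[-1.1760]
Step 2: x=[7.7009] v=[-2.1544]
Step 3: x=[6.8696] v=[-2.7709]
Step 4: x=[5.9930] v=[-2.9219]
Step 5: x=[5.2184] v=[-2.5820]
Step 6: x=[4.6759] v=[-1.8083]
Step 7: x=[4.4567] v=[-0.7308]
Step 8: x=[4.5975] v=[0.4694]
First v>=0 after going negative at step 8, time=2.4000

Answer: 2.4000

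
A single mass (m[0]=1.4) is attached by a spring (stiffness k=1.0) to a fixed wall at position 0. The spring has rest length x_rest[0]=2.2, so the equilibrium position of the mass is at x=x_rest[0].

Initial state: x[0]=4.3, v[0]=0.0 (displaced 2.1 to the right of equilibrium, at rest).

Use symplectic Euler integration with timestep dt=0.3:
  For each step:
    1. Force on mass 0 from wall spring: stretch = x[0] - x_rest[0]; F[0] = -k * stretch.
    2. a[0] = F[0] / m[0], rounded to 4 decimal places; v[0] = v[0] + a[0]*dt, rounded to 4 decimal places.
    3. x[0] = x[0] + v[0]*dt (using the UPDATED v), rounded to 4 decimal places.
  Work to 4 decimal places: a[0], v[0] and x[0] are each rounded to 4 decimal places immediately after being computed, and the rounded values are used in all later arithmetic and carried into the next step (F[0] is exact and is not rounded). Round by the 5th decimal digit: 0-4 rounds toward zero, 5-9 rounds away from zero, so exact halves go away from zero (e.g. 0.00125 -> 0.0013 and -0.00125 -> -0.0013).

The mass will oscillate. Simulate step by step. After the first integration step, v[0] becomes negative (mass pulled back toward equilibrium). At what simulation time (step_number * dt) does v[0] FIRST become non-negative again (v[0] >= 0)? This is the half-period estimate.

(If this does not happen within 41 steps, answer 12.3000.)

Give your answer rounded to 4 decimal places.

Answer: 3.9000

Derivation:
Step 0: x=[4.3000] v=[0.0000]
Step 1: x=[4.1650] v=[-0.4500]
Step 2: x=[3.9037] v=[-0.8711]
Step 3: x=[3.5328] v=[-1.2362]
Step 4: x=[3.0763] v=[-1.5218]
Step 5: x=[2.5634] v=[-1.7096]
Step 6: x=[2.0272] v=[-1.7875]
Step 7: x=[1.5021] v=[-1.7505]
Step 8: x=[1.0218] v=[-1.6010]
Step 9: x=[0.6173] v=[-1.3485]
Step 10: x=[0.3145] v=[-1.0094]
Step 11: x=[0.1329] v=[-0.6054]
Step 12: x=[0.0842] v=[-0.1625]
Step 13: x=[0.1715] v=[0.2909]
First v>=0 after going negative at step 13, time=3.9000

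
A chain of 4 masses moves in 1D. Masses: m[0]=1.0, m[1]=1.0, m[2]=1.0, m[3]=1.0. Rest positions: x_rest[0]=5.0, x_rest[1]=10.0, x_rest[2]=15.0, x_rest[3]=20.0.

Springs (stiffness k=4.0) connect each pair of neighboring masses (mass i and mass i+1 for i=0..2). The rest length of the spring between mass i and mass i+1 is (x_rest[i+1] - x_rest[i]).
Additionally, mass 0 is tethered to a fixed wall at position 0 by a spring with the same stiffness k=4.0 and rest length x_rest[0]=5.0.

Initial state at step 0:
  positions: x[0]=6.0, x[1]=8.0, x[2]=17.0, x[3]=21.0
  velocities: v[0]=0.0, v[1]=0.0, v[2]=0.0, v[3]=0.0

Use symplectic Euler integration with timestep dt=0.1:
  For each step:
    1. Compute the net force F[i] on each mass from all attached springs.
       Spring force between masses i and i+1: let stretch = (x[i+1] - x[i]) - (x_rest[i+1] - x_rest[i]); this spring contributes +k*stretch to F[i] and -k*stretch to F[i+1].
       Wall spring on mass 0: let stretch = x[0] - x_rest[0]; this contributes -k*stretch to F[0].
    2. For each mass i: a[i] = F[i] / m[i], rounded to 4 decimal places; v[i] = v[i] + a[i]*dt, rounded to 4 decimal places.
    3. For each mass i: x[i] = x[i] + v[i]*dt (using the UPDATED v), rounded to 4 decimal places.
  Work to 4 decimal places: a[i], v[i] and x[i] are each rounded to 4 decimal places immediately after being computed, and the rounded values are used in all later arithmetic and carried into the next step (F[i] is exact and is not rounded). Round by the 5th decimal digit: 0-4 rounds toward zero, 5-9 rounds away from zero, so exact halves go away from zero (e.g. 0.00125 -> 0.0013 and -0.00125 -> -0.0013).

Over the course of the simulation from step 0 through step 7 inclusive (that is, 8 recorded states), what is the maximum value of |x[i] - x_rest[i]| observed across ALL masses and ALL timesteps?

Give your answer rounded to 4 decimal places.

Step 0: x=[6.0000 8.0000 17.0000 21.0000] v=[0.0000 0.0000 0.0000 0.0000]
Step 1: x=[5.8400 8.2800 16.8000 21.0400] v=[-1.6000 2.8000 -2.0000 0.4000]
Step 2: x=[5.5440 8.8032 16.4288 21.1104] v=[-2.9600 5.2320 -3.7120 0.7040]
Step 3: x=[5.1566 9.5011 15.9398 21.1935] v=[-3.8739 6.9786 -4.8896 0.8314]
Step 4: x=[4.7367 10.2827 15.4034 21.2665] v=[-4.1987 7.8163 -5.3636 0.7299]
Step 5: x=[4.3492 11.0473 14.8967 21.3050] v=[-3.8750 7.6462 -5.0666 0.3847]
Step 6: x=[4.0557 11.6980 14.4924 21.2871] v=[-2.9354 6.5067 -4.0430 -0.1786]
Step 7: x=[3.9056 12.1548 14.2481 21.1975] v=[-1.5008 4.5675 -2.4429 -0.8965]
Max displacement = 2.1548

Answer: 2.1548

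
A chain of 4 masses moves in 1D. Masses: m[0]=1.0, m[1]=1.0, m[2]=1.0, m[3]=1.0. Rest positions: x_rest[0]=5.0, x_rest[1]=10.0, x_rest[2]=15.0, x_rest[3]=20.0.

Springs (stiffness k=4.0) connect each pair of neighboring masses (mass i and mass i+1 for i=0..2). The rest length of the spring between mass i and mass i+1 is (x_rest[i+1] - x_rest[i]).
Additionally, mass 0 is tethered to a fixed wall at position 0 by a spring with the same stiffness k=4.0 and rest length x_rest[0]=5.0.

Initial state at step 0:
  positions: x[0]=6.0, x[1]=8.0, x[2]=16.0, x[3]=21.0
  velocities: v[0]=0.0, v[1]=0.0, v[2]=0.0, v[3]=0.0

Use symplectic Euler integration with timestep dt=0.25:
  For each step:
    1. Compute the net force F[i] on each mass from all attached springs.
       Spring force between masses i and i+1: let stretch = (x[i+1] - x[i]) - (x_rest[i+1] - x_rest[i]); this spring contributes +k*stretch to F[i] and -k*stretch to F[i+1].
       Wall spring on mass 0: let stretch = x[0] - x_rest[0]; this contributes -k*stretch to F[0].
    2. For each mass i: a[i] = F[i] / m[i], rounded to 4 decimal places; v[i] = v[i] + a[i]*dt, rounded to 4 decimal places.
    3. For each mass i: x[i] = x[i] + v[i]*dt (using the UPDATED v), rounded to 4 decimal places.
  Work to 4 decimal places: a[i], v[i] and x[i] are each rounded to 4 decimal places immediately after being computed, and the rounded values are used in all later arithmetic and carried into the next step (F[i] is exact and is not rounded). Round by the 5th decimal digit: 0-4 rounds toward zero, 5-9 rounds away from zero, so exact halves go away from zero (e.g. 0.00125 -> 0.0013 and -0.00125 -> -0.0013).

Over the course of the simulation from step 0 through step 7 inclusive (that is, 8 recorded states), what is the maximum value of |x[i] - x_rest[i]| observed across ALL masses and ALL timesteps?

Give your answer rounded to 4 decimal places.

Step 0: x=[6.0000 8.0000 16.0000 21.0000] v=[0.0000 0.0000 0.0000 0.0000]
Step 1: x=[5.0000 9.5000 15.2500 21.0000] v=[-4.0000 6.0000 -3.0000 0.0000]
Step 2: x=[3.8750 11.3125 14.5000 20.8125] v=[-4.5000 7.2500 -3.0000 -0.7500]
Step 3: x=[3.6406 12.0625 14.5313 20.2969] v=[-0.9375 3.0000 0.1250 -2.0625]
Step 4: x=[4.6016 11.3242 15.3868 19.5899] v=[3.8438 -2.9531 3.4218 -2.8281]
Step 5: x=[6.0928 9.9209 16.2774 19.0821] v=[5.9648 -5.6131 3.5623 -2.0312]
Step 6: x=[7.0178 9.1497 16.2800 19.1231] v=[3.7001 -3.0847 0.0105 0.1641]
Step 7: x=[6.7214 9.6281 15.2108 19.7034] v=[-1.1858 1.9137 -4.2767 2.3210]
Max displacement = 2.0625

Answer: 2.0625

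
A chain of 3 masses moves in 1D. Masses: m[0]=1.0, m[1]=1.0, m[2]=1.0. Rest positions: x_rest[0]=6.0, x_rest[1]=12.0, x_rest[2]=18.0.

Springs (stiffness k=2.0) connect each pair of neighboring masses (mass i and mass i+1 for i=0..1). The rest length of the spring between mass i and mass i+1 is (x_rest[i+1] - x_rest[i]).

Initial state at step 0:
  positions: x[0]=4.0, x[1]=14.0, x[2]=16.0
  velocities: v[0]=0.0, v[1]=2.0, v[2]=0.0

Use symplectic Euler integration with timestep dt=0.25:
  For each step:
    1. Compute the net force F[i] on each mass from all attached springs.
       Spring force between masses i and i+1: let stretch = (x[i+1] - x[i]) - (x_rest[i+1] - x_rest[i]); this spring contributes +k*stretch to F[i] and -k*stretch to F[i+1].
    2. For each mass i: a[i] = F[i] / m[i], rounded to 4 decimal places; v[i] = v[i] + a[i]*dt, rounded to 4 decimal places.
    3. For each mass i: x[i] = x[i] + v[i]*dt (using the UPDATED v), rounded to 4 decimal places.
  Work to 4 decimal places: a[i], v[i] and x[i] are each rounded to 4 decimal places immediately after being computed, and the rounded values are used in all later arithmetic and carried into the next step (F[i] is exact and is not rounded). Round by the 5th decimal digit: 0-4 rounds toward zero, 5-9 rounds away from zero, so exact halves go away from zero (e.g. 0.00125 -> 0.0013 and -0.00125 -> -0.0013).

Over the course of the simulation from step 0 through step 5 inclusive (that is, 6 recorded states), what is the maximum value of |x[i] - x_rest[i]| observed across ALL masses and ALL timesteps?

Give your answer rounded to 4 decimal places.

Step 0: x=[4.0000 14.0000 16.0000] v=[0.0000 2.0000 0.0000]
Step 1: x=[4.5000 13.5000 16.5000] v=[2.0000 -2.0000 2.0000]
Step 2: x=[5.3750 12.2500 17.3750] v=[3.5000 -5.0000 3.5000]
Step 3: x=[6.3594 10.7813 18.3594] v=[3.9375 -5.8750 3.9375]
Step 4: x=[7.1465 9.7071 19.1465] v=[3.1485 -4.2969 3.1485]
Step 5: x=[7.5037 9.4927 19.5037] v=[1.4288 -0.8575 1.4288]
Max displacement = 2.5073

Answer: 2.5073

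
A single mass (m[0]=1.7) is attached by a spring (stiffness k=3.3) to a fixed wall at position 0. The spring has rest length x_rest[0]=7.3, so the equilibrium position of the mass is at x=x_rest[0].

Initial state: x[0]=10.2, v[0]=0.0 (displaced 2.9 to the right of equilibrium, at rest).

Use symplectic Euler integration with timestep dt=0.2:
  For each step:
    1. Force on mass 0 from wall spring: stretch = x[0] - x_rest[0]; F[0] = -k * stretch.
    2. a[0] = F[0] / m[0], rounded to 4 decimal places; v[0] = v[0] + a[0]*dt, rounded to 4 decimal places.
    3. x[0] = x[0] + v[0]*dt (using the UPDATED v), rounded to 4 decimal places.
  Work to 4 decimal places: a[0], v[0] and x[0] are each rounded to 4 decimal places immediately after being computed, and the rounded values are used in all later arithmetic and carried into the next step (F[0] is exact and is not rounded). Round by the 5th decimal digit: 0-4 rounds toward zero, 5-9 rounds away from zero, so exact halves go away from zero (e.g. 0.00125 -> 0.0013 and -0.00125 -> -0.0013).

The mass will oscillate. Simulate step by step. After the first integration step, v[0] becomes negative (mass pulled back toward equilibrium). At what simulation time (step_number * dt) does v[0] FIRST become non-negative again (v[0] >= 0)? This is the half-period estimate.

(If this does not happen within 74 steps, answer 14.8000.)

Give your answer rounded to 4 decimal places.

Step 0: x=[10.2000] v=[0.0000]
Step 1: x=[9.9748] v=[-1.1259]
Step 2: x=[9.5419] v=[-2.1644]
Step 3: x=[8.9349] v=[-3.0348]
Step 4: x=[8.2010] v=[-3.6695]
Step 5: x=[7.3971] v=[-4.0193]
Step 6: x=[6.5857] v=[-4.0570]
Step 7: x=[5.8298] v=[-3.7797]
Step 8: x=[5.1880] v=[-3.2089]
Step 9: x=[4.7102] v=[-2.3889]
Step 10: x=[4.4335] v=[-1.3834]
Step 11: x=[4.3794] v=[-0.2705]
Step 12: x=[4.5521] v=[0.8634]
First v>=0 after going negative at step 12, time=2.4000

Answer: 2.4000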